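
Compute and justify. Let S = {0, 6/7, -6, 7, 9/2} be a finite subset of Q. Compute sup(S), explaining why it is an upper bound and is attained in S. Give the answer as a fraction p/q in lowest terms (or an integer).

S is finite, so sup(S) = max(S).
Sorted decreasing:
7, 9/2, 6/7, 0, -6
The extremum is 7.
For every x in S, x <= 7. And 7 is in S, so it is attained.
Therefore sup(S) = 7.

7


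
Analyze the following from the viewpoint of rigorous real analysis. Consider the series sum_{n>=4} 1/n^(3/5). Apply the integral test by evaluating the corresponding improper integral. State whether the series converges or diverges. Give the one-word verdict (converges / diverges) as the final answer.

Let f(x) = x^(-3/5). Then f is positive, continuous, and decreasing on [4, infinity), so the integral test applies.
Compute the improper integral int_{4}^infinity f(x) dx:
  antiderivative F(x) = 5*x^(2/5)/2.
  As x -> infinity, F(x) -> infinity (since p = 3/5 < 1).
  So the integral diverges. By the integral test, the series diverges.

diverges


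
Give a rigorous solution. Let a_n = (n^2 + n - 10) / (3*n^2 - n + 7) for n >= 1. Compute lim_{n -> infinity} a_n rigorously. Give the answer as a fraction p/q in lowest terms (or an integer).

Divide numerator and denominator by n^2, the highest power:
numerator / n^2 = 1 + 1/n - 10/n^2
denominator / n^2 = 3 - 1/n + 7/n^2
As n -> infinity, all terms of the form c/n^k (k >= 1) tend to 0.
So numerator / n^2 -> 1 and denominator / n^2 -> 3.
Therefore lim a_n = 1/3.

1/3


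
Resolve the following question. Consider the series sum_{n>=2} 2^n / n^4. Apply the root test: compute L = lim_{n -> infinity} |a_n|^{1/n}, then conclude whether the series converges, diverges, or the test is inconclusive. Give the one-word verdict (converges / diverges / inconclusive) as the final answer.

Let a_n denote the general term. Form |a_n|^(1/n) and simplify:
|a_n|^(1/n) = 2/n^(4/n)
Take the limit as n -> infinity: L = 2.
Since L = 2 > 1, the root test implies divergence.

diverges


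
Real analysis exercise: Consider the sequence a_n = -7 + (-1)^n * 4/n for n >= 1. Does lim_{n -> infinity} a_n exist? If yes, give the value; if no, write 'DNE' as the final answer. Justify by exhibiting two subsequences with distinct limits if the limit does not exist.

Examine the behaviour of a_n along subsequences.
Even-n subsequence a_{2k} = -7 + 4/(2k) -> -7. Odd-n subsequence a_{2k+1} = -7 - 4/(2k+1) -> -7. Both tend to -7, which suggests the limit is -7; verify directly.
|a_n - (-7)| = |(-1)^n * 4/n| = 4/n for every n >= 1.
Given epsilon > 0, choose a positive integer N > 4/epsilon. Then for all n >= N, |a_n - (-7)| = 4/n <= 4/N < epsilon.
So by the definition of the limit, lim a_n exists and equals -7.

-7


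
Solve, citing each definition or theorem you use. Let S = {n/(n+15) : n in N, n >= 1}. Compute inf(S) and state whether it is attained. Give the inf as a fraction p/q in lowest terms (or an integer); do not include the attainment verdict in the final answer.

Analysis:
- Values: 1/16, 2/17, 1/6, 4/19, ... strictly increasing.
- Minimum is 1/16 (n=1); inf = 1/16 (attained).
- n/(n+15) = 1 - 15/(n+15) -> 1 from below as n -> infinity, and never equals 1.
- So sup = 1 (not attained).
Conclusion: inf(S) = 1/16, attained in S.

1/16


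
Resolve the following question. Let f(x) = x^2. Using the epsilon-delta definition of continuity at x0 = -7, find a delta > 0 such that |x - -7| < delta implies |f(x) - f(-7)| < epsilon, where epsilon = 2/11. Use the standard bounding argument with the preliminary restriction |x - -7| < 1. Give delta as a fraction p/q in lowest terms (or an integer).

Factor: |x^2 - (-7)^2| = |x - -7| * |x + -7|.
Impose |x - -7| < 1 first. Then |x + -7| = |(x - -7) + 2*(-7)| <= |x - -7| + 2*|-7| < 1 + 14 = 15.
So |x^2 - (-7)^2| < delta * 15.
We need delta * 15 <= 2/11, i.e. delta <= 2/11/15 = 2/165.
Since 2/165 < 1, this is tighter than 1; take delta = 2/165.
So delta = 2/165 works.

2/165


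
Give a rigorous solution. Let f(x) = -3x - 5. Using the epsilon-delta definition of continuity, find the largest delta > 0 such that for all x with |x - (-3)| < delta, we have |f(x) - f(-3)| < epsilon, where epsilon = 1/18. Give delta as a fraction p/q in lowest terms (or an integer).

We compute f(-3) = -3*(-3) - 5 = 4.
|f(x) - f(-3)| = |-3x - 5 - (4)| = |-3(x - (-3))| = 3|x - (-3)|.
We need 3|x - (-3)| < 1/18, i.e. |x - (-3)| < 1/18 / 3 = 1/54.
So any delta <= 1/54 works. Conversely, if delta > 1/54, then x = -3 + 1/54 satisfies |x - (-3)| = 1/54 < delta but |f(x) - f(-3)| = 3 * 1/54 = 1/18, which is not < 1/18; so no larger delta works.
Hence the largest such delta is 1/54.

1/54


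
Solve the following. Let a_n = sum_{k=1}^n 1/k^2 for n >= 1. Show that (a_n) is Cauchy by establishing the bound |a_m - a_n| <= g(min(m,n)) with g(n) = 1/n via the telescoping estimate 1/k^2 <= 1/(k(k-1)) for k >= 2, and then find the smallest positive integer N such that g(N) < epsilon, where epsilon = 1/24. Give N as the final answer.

For m > n >= 1: |a_m - a_n| = sum_{k=n+1}^m 1/k^2.
Use 1/k^2 <= 1/(k(k-1)) = 1/(k-1) - 1/k for k >= 2:
sum_{k=n+1}^m 1/k^2 <= sum_{k=n+1}^m (1/(k-1) - 1/k) = 1/n - 1/m <= 1/n.
By symmetry the same bound holds with n,m swapped, so |a_m - a_n| <= 1/min(m,n) = g(min(m,n)). Since g(n) -> 0, (a_n) is Cauchy.
Now solve g(N) < 1/24: 1/N < 1/24 <=> N > 1/(1/24) = 24.
The smallest integer strictly greater than 24 is N = 25.
Check: g(25) = 1/25 < 1/24; g(24) = 1/24 >= 1/24. So N = 25.

25


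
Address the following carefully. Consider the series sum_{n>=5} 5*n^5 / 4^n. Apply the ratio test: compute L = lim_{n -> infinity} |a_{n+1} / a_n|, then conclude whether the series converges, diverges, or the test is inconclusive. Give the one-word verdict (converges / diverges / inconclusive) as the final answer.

Let a_n denote the general term. Form the ratio a_{n+1}/a_n and simplify:
a_{n+1}/a_n = (n + 1)^5/(4*n^5)
Take the limit as n -> infinity: L = 1/4.
Since L = 1/4 < 1, the ratio test implies the series converges.

converges


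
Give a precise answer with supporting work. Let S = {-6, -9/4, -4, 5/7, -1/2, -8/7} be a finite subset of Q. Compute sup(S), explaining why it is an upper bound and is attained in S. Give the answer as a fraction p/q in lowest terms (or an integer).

S is finite, so sup(S) = max(S).
Sorted decreasing:
5/7, -1/2, -8/7, -9/4, -4, -6
The extremum is 5/7.
For every x in S, x <= 5/7. And 5/7 is in S, so it is attained.
Therefore sup(S) = 5/7.

5/7


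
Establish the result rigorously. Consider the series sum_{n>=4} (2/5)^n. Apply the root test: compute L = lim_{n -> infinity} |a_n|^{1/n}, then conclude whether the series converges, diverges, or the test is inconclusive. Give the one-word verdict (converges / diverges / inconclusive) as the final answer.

Let a_n denote the general term. Form |a_n|^(1/n) and simplify:
|a_n|^(1/n) = 2/5
Take the limit as n -> infinity: L = 2/5.
Since L = 2/5 < 1, the root test implies convergence.

converges


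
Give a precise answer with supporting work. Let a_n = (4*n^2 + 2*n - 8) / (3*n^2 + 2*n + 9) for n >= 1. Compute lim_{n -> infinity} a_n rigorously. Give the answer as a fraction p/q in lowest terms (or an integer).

Divide numerator and denominator by n^2, the highest power:
numerator / n^2 = 4 + 2/n - 8/n^2
denominator / n^2 = 3 + 2/n + 9/n^2
As n -> infinity, all terms of the form c/n^k (k >= 1) tend to 0.
So numerator / n^2 -> 4 and denominator / n^2 -> 3.
Therefore lim a_n = 4/3.

4/3


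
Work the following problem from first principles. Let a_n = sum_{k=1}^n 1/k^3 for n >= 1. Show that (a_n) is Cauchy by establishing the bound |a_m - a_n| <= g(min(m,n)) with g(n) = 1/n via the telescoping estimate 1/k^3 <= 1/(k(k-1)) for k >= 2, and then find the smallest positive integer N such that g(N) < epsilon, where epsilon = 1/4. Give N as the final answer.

For m > n >= 1: |a_m - a_n| = sum_{k=n+1}^m 1/k^3.
Use 1/k^3 <= 1/(k(k-1)) = 1/(k-1) - 1/k for k >= 2 (which holds since k^3 >= k^2 >= k(k-1) for k >= 2):
sum_{k=n+1}^m 1/k^3 <= sum_{k=n+1}^m (1/(k-1) - 1/k) = 1/n - 1/m <= 1/n.
By symmetry the same bound holds with n,m swapped, so |a_m - a_n| <= 1/min(m,n) = g(min(m,n)). Since g(n) -> 0, (a_n) is Cauchy.
Now solve g(N) < 1/4: 1/N < 1/4 <=> N > 1/(1/4) = 4.
The smallest integer strictly greater than 4 is N = 5.
Check: g(5) = 1/5 < 1/4; g(4) = 1/4 >= 1/4. So N = 5.

5


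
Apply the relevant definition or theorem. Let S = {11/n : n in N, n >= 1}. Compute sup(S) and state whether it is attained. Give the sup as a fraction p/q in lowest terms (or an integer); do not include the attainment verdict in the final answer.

Analysis:
- Values: 11, 11/2, 11/3, 11/4, ... strictly decreasing.
- The maximum is 11 (n=1); sup = 11 (attained).
- The set is bounded below by 0; 11/n -> 0 so 0 is the greatest lower bound.
- 0 is not in the set, so inf = 0 is not attained.
Conclusion: sup(S) = 11, attained in S.

11


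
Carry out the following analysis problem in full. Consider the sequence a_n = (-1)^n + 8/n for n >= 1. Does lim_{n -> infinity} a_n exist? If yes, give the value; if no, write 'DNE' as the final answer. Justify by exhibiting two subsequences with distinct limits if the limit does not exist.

Examine the behaviour of a_n along subsequences.
a_{2k} = 1 + 8/(2k) -> 1. a_{2k+1} = -1 + 8/(2k+1) -> -1.
Since these two subsequential limits are 1 and -1, distinct, the full sequence cannot converge (a convergent sequence has all subsequences tending to the same limit). So lim a_n does not exist.

DNE


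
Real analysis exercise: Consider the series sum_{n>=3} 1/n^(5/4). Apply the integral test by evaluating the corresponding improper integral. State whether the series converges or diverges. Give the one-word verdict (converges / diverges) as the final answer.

Let f(x) = x^(-5/4). Then f is positive, continuous, and decreasing on [3, infinity), so the integral test applies.
Compute the improper integral int_{3}^infinity f(x) dx:
  antiderivative F(x) = -4/x^(1/4).
  As x -> infinity, F(x) -> 0 (since p = 5/4 > 1).
  So int = F(infinity) - F(3) = 0 - (-4*3^(3/4)/3) = 4*3^(3/4)/3.
  Finite, so by the integral test, the series converges.

converges


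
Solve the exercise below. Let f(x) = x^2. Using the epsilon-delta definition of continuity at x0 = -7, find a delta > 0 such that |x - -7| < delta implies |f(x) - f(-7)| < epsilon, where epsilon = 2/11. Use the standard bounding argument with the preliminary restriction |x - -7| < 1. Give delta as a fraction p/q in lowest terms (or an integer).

Factor: |x^2 - (-7)^2| = |x - -7| * |x + -7|.
Impose |x - -7| < 1 first. Then |x + -7| = |(x - -7) + 2*(-7)| <= |x - -7| + 2*|-7| < 1 + 14 = 15.
So |x^2 - (-7)^2| < delta * 15.
We need delta * 15 <= 2/11, i.e. delta <= 2/11/15 = 2/165.
Since 2/165 < 1, this is tighter than 1; take delta = 2/165.
So delta = 2/165 works.

2/165


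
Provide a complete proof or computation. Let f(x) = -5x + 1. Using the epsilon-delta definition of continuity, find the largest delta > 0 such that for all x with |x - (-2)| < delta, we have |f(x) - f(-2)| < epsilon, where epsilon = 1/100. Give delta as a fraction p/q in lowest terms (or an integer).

We compute f(-2) = -5*(-2) + 1 = 11.
|f(x) - f(-2)| = |-5x + 1 - (11)| = |-5(x - (-2))| = 5|x - (-2)|.
We need 5|x - (-2)| < 1/100, i.e. |x - (-2)| < 1/100 / 5 = 1/500.
So any delta <= 1/500 works. Conversely, if delta > 1/500, then x = -2 + 1/500 satisfies |x - (-2)| = 1/500 < delta but |f(x) - f(-2)| = 5 * 1/500 = 1/100, which is not < 1/100; so no larger delta works.
Hence the largest such delta is 1/500.

1/500


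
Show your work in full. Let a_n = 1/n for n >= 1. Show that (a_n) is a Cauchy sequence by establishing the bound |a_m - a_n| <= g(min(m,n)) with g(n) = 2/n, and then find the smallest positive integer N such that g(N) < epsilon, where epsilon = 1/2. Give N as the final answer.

For any m, n >= 1, by the triangle inequality:
|a_m - a_n| = |1/m - 1/n| <= 1/m + 1/n <= 2/min(m,n).
So g(n) = 2/n bounds the Cauchy difference. Since g(n) -> 0, (a_n) is Cauchy.
Now solve g(N) < 1/2: 2/N < 1/2 <=> N > 2 / (1/2) = 4.
The smallest integer strictly greater than 4 is N = 5.
Check: g(5) = 2/5 = 2/5 < 1/2; g(4) = 1/2 >= 1/2. So N = 5.

5


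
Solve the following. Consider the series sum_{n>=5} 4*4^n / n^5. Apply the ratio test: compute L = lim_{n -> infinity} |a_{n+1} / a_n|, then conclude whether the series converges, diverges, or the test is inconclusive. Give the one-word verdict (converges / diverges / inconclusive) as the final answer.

Let a_n denote the general term. Form the ratio a_{n+1}/a_n and simplify:
a_{n+1}/a_n = 4*n^5/(n + 1)^5
Take the limit as n -> infinity: L = 4.
Since L = 4 > 1 (or L = infinity), the ratio test implies the series diverges.

diverges


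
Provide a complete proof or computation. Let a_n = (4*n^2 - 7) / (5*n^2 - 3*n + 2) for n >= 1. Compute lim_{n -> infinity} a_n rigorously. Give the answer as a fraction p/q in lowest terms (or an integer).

Divide numerator and denominator by n^2, the highest power:
numerator / n^2 = 4 - 7/n^2
denominator / n^2 = 5 - 3/n + 2/n^2
As n -> infinity, all terms of the form c/n^k (k >= 1) tend to 0.
So numerator / n^2 -> 4 and denominator / n^2 -> 5.
Therefore lim a_n = 4/5.

4/5


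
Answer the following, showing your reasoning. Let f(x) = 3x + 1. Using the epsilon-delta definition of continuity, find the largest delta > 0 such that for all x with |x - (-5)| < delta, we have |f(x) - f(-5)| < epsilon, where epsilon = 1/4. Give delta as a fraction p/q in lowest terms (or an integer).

We compute f(-5) = 3*(-5) + 1 = -14.
|f(x) - f(-5)| = |3x + 1 - (-14)| = |3(x - (-5))| = 3|x - (-5)|.
We need 3|x - (-5)| < 1/4, i.e. |x - (-5)| < 1/4 / 3 = 1/12.
So any delta <= 1/12 works. Conversely, if delta > 1/12, then x = -5 + 1/12 satisfies |x - (-5)| = 1/12 < delta but |f(x) - f(-5)| = 3 * 1/12 = 1/4, which is not < 1/4; so no larger delta works.
Hence the largest such delta is 1/12.

1/12


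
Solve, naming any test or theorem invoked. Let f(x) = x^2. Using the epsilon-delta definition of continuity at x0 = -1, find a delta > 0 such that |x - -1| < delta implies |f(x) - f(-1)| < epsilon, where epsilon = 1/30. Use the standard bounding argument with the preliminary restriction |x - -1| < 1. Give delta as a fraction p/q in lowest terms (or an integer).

Factor: |x^2 - (-1)^2| = |x - -1| * |x + -1|.
Impose |x - -1| < 1 first. Then |x + -1| = |(x - -1) + 2*(-1)| <= |x - -1| + 2*|-1| < 1 + 2 = 3.
So |x^2 - (-1)^2| < delta * 3.
We need delta * 3 <= 1/30, i.e. delta <= 1/30/3 = 1/90.
Since 1/90 < 1, this is tighter than 1; take delta = 1/90.
So delta = 1/90 works.

1/90


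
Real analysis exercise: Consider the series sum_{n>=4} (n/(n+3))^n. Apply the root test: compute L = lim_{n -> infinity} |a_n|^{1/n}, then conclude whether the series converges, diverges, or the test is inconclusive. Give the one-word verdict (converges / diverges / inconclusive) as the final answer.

Let a_n denote the general term. Form |a_n|^(1/n) and simplify:
|a_n|^(1/n) = n/(n + 3)
Take the limit as n -> infinity: L = 1.
Since L = 1, the root test is inconclusive. (In fact a_n = (n/(n+3))^n -> e^(-3) != 0, so the nth-term test shows divergence; but the root test itself gives no conclusion.)

inconclusive


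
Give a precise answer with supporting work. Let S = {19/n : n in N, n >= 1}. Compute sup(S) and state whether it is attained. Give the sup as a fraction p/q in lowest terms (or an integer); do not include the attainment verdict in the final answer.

Analysis:
- Values: 19, 19/2, 19/3, 19/4, ... strictly decreasing.
- The maximum is 19 (n=1); sup = 19 (attained).
- The set is bounded below by 0; 19/n -> 0 so 0 is the greatest lower bound.
- 0 is not in the set, so inf = 0 is not attained.
Conclusion: sup(S) = 19, attained in S.

19


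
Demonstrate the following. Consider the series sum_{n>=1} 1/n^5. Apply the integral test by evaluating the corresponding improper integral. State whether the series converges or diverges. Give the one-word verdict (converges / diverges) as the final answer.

Let f(x) = x^(-5). Then f is positive, continuous, and decreasing on [1, infinity), so the integral test applies.
Compute the improper integral int_{1}^infinity f(x) dx:
  antiderivative F(x) = -1/(4*x^4).
  As x -> infinity, F(x) -> 0 (since p = 5 > 1).
  So int = F(infinity) - F(1) = 0 - (-1/4) = 1/4.
  Finite, so by the integral test, the series converges.

converges


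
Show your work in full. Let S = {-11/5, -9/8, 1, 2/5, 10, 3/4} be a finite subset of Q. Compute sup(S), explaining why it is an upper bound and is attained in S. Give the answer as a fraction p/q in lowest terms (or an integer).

S is finite, so sup(S) = max(S).
Sorted decreasing:
10, 1, 3/4, 2/5, -9/8, -11/5
The extremum is 10.
For every x in S, x <= 10. And 10 is in S, so it is attained.
Therefore sup(S) = 10.

10


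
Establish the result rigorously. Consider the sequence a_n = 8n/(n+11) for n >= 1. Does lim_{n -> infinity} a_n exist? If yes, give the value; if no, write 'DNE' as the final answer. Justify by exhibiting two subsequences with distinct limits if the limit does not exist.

Examine the behaviour of a_n along subsequences.
Even-n subsequence a_{2k} = 8(2k)/(2k+11) -> 8. Odd-n subsequence a_{2k+1} = 8(2k+1)/(2k+12) -> 8. Both tend to 8, which suggests the limit is 8; verify directly.
|a_n - 8| = |8n - 8(n+11)| / (n+11) = 88/(n+11) < 88/n for every n >= 1.
Given epsilon > 0, choose a positive integer N > 88/epsilon. Then for all n >= N, |a_n - 8| < 88/n <= 88/N < epsilon.
So by the definition of the limit, lim a_n exists and equals 8.

8


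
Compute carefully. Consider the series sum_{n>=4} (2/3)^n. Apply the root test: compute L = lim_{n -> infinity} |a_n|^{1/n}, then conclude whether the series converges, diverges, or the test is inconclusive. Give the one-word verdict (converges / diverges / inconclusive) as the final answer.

Let a_n denote the general term. Form |a_n|^(1/n) and simplify:
|a_n|^(1/n) = 2/3
Take the limit as n -> infinity: L = 2/3.
Since L = 2/3 < 1, the root test implies convergence.

converges


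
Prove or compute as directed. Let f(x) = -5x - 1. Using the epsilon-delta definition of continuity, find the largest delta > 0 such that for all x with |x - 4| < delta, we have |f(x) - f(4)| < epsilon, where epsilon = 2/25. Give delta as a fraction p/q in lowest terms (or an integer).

We compute f(4) = -5*(4) - 1 = -21.
|f(x) - f(4)| = |-5x - 1 - (-21)| = |-5(x - 4)| = 5|x - 4|.
We need 5|x - 4| < 2/25, i.e. |x - 4| < 2/25 / 5 = 2/125.
So any delta <= 2/125 works. Conversely, if delta > 2/125, then x = 4 + 2/125 satisfies |x - 4| = 2/125 < delta but |f(x) - f(4)| = 5 * 2/125 = 2/25, which is not < 2/25; so no larger delta works.
Hence the largest such delta is 2/125.

2/125


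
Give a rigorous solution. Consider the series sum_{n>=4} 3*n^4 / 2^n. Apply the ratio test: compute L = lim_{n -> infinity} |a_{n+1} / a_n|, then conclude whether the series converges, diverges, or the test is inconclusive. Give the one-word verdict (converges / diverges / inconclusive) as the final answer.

Let a_n denote the general term. Form the ratio a_{n+1}/a_n and simplify:
a_{n+1}/a_n = (n + 1)^4/(2*n^4)
Take the limit as n -> infinity: L = 1/2.
Since L = 1/2 < 1, the ratio test implies the series converges.

converges


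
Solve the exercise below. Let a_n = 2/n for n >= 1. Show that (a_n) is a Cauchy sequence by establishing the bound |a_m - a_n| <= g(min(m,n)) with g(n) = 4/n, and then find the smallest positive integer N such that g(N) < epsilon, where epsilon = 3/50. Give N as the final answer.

For any m, n >= 1, by the triangle inequality:
|a_m - a_n| = |2/m - 2/n| <= 2*1/m + 2*1/n <= 4/min(m,n).
So g(n) = 4/n bounds the Cauchy difference. Since g(n) -> 0, (a_n) is Cauchy.
Now solve g(N) < 3/50: 4/N < 3/50 <=> N > 4 / (3/50) = 200/3.
The smallest integer strictly greater than 200/3 is N = 67.
Check: g(67) = 4/67 = 4/67 < 3/50; g(66) = 2/33 >= 3/50. So N = 67.

67


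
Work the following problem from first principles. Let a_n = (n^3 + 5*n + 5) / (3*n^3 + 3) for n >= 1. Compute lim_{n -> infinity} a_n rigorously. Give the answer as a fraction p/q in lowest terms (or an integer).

Divide numerator and denominator by n^3, the highest power:
numerator / n^3 = 1 + 5/n^2 + 5/n^3
denominator / n^3 = 3 + 3/n^3
As n -> infinity, all terms of the form c/n^k (k >= 1) tend to 0.
So numerator / n^3 -> 1 and denominator / n^3 -> 3.
Therefore lim a_n = 1/3.

1/3


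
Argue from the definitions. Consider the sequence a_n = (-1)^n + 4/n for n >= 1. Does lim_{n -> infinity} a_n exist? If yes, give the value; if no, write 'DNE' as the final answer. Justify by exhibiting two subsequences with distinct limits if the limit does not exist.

Examine the behaviour of a_n along subsequences.
a_{2k} = 1 + 4/(2k) -> 1. a_{2k+1} = -1 + 4/(2k+1) -> -1.
Since these two subsequential limits are 1 and -1, distinct, the full sequence cannot converge (a convergent sequence has all subsequences tending to the same limit). So lim a_n does not exist.

DNE


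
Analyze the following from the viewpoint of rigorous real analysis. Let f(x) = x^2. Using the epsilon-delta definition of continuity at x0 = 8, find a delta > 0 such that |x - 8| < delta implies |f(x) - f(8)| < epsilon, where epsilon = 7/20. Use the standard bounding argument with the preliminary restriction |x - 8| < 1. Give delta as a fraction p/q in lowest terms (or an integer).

Factor: |x^2 - (8)^2| = |x - 8| * |x + 8|.
Impose |x - 8| < 1 first. Then |x + 8| = |(x - 8) + 2*(8)| <= |x - 8| + 2*|8| < 1 + 16 = 17.
So |x^2 - (8)^2| < delta * 17.
We need delta * 17 <= 7/20, i.e. delta <= 7/20/17 = 7/340.
Since 7/340 < 1, this is tighter than 1; take delta = 7/340.
So delta = 7/340 works.

7/340


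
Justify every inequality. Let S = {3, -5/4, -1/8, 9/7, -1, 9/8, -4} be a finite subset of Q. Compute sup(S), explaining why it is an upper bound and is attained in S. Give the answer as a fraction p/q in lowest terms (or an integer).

S is finite, so sup(S) = max(S).
Sorted decreasing:
3, 9/7, 9/8, -1/8, -1, -5/4, -4
The extremum is 3.
For every x in S, x <= 3. And 3 is in S, so it is attained.
Therefore sup(S) = 3.

3


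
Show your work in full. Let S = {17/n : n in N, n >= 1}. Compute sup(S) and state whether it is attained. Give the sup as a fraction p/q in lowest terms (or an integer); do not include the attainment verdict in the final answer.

Analysis:
- Values: 17, 17/2, 17/3, 17/4, ... strictly decreasing.
- The maximum is 17 (n=1); sup = 17 (attained).
- The set is bounded below by 0; 17/n -> 0 so 0 is the greatest lower bound.
- 0 is not in the set, so inf = 0 is not attained.
Conclusion: sup(S) = 17, attained in S.

17


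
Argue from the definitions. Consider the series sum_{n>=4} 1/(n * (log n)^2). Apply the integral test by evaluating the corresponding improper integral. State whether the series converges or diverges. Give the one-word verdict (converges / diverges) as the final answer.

Let f(x) = 1/(x*log(x)^2). Then f is positive, continuous, and decreasing on [4, infinity), so the integral test applies.
Compute the improper integral int_{4}^infinity f(x) dx:
  antiderivative F(x) = -1/log(x).
  F(x) -> 0 as x -> infinity.  int = 0 - F(4) = 1/log(4) < infinity. By the integral test, the series converges.

converges


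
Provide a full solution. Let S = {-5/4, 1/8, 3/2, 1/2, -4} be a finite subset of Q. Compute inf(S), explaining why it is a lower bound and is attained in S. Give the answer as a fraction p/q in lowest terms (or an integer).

S is finite, so inf(S) = min(S).
Sorted increasing:
-4, -5/4, 1/8, 1/2, 3/2
The extremum is -4.
For every x in S, x >= -4. And -4 is in S, so it is attained.
Therefore inf(S) = -4.

-4


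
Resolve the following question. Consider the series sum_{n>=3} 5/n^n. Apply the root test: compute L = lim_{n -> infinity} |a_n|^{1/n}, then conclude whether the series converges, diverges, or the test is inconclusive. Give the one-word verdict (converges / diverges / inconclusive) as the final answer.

Let a_n denote the general term. Form |a_n|^(1/n) and simplify:
|a_n|^(1/n) = 5^(1/n)/n
Take the limit as n -> infinity: L = 0.
Since L = 0 < 1, the root test implies convergence.

converges


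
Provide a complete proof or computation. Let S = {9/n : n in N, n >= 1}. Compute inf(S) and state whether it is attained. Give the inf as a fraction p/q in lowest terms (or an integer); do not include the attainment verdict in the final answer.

Analysis:
- Values: 9, 9/2, 3, 9/4, ... strictly decreasing.
- The maximum is 9 (n=1); sup = 9 (attained).
- The set is bounded below by 0; 9/n -> 0 so 0 is the greatest lower bound.
- 0 is not in the set, so inf = 0 is not attained.
Conclusion: inf(S) = 0, not attained in S.

0


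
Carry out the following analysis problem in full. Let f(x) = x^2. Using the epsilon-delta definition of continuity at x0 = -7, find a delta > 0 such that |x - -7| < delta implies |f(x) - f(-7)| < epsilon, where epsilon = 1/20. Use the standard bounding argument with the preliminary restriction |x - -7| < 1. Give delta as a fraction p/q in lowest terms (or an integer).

Factor: |x^2 - (-7)^2| = |x - -7| * |x + -7|.
Impose |x - -7| < 1 first. Then |x + -7| = |(x - -7) + 2*(-7)| <= |x - -7| + 2*|-7| < 1 + 14 = 15.
So |x^2 - (-7)^2| < delta * 15.
We need delta * 15 <= 1/20, i.e. delta <= 1/20/15 = 1/300.
Since 1/300 < 1, this is tighter than 1; take delta = 1/300.
So delta = 1/300 works.

1/300


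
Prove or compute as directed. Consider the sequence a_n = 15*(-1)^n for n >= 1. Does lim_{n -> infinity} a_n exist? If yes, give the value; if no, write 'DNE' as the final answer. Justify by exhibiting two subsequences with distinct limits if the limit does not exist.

Examine the behaviour of a_n along subsequences.
Even-n subsequence a_{2k} = 15 -> 15. Odd-n subsequence a_{2k+1} = -15 -> -15.
Since these two subsequential limits are 15 and -15, distinct, the full sequence cannot converge (a convergent sequence has all subsequences tending to the same limit). So lim a_n does not exist.

DNE


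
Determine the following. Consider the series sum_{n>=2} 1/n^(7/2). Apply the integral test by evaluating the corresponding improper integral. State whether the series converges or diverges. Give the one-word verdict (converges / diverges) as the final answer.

Let f(x) = x^(-7/2). Then f is positive, continuous, and decreasing on [2, infinity), so the integral test applies.
Compute the improper integral int_{2}^infinity f(x) dx:
  antiderivative F(x) = -2/(5*x^(5/2)).
  As x -> infinity, F(x) -> 0 (since p = 7/2 > 1).
  So int = F(infinity) - F(2) = 0 - (-sqrt(2)/20) = sqrt(2)/20.
  Finite, so by the integral test, the series converges.

converges


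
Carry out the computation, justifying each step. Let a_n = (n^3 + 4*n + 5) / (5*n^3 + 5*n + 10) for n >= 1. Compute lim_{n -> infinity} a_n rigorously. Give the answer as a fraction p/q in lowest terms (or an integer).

Divide numerator and denominator by n^3, the highest power:
numerator / n^3 = 1 + 4/n^2 + 5/n^3
denominator / n^3 = 5 + 5/n^2 + 10/n^3
As n -> infinity, all terms of the form c/n^k (k >= 1) tend to 0.
So numerator / n^3 -> 1 and denominator / n^3 -> 5.
Therefore lim a_n = 1/5.

1/5


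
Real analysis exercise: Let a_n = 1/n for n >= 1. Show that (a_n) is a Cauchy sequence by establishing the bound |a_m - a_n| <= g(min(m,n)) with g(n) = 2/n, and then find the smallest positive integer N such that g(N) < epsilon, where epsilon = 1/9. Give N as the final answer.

For any m, n >= 1, by the triangle inequality:
|a_m - a_n| = |1/m - 1/n| <= 1/m + 1/n <= 2/min(m,n).
So g(n) = 2/n bounds the Cauchy difference. Since g(n) -> 0, (a_n) is Cauchy.
Now solve g(N) < 1/9: 2/N < 1/9 <=> N > 2 / (1/9) = 18.
The smallest integer strictly greater than 18 is N = 19.
Check: g(19) = 2/19 = 2/19 < 1/9; g(18) = 1/9 >= 1/9. So N = 19.

19


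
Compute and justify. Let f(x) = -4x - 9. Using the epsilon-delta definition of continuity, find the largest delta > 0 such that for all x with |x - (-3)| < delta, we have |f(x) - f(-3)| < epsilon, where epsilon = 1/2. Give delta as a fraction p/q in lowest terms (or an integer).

We compute f(-3) = -4*(-3) - 9 = 3.
|f(x) - f(-3)| = |-4x - 9 - (3)| = |-4(x - (-3))| = 4|x - (-3)|.
We need 4|x - (-3)| < 1/2, i.e. |x - (-3)| < 1/2 / 4 = 1/8.
So any delta <= 1/8 works. Conversely, if delta > 1/8, then x = -3 + 1/8 satisfies |x - (-3)| = 1/8 < delta but |f(x) - f(-3)| = 4 * 1/8 = 1/2, which is not < 1/2; so no larger delta works.
Hence the largest such delta is 1/8.

1/8


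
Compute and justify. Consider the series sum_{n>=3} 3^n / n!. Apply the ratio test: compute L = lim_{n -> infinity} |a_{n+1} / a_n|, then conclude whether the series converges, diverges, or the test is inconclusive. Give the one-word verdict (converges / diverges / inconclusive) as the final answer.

Let a_n denote the general term. Form the ratio a_{n+1}/a_n and simplify:
a_{n+1}/a_n = 3/(n + 1)
Take the limit as n -> infinity: L = 0.
Since L = 0 < 1, the ratio test implies the series converges.

converges


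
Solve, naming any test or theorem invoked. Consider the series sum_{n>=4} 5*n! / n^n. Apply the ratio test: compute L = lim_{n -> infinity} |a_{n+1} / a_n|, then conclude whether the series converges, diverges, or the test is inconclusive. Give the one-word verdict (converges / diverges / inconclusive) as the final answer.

Let a_n denote the general term. Form the ratio a_{n+1}/a_n and simplify:
a_{n+1}/a_n = (n/(n + 1))^n
Take the limit as n -> infinity: L = exp(-1).
Since L = exp(-1) < 1, the ratio test implies the series converges.

converges


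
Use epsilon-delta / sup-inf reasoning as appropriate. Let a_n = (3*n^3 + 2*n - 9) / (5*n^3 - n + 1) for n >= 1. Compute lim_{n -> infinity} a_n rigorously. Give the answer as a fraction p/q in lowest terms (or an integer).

Divide numerator and denominator by n^3, the highest power:
numerator / n^3 = 3 + 2/n^2 - 9/n^3
denominator / n^3 = 5 - 1/n^2 + n^(-3)
As n -> infinity, all terms of the form c/n^k (k >= 1) tend to 0.
So numerator / n^3 -> 3 and denominator / n^3 -> 5.
Therefore lim a_n = 3/5.

3/5


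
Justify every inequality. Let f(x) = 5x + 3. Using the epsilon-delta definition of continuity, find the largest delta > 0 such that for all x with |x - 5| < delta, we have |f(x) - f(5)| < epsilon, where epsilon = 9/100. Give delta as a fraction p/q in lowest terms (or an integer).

We compute f(5) = 5*(5) + 3 = 28.
|f(x) - f(5)| = |5x + 3 - (28)| = |5(x - 5)| = 5|x - 5|.
We need 5|x - 5| < 9/100, i.e. |x - 5| < 9/100 / 5 = 9/500.
So any delta <= 9/500 works. Conversely, if delta > 9/500, then x = 5 + 9/500 satisfies |x - 5| = 9/500 < delta but |f(x) - f(5)| = 5 * 9/500 = 9/100, which is not < 9/100; so no larger delta works.
Hence the largest such delta is 9/500.

9/500


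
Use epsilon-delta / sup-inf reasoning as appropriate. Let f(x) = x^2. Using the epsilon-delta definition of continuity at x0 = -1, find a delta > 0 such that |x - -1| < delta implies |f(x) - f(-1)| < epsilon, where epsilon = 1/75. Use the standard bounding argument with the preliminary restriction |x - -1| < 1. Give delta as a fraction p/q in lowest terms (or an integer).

Factor: |x^2 - (-1)^2| = |x - -1| * |x + -1|.
Impose |x - -1| < 1 first. Then |x + -1| = |(x - -1) + 2*(-1)| <= |x - -1| + 2*|-1| < 1 + 2 = 3.
So |x^2 - (-1)^2| < delta * 3.
We need delta * 3 <= 1/75, i.e. delta <= 1/75/3 = 1/225.
Since 1/225 < 1, this is tighter than 1; take delta = 1/225.
So delta = 1/225 works.

1/225


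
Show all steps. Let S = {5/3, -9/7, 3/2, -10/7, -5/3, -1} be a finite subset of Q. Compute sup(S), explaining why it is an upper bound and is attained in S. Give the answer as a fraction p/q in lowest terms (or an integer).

S is finite, so sup(S) = max(S).
Sorted decreasing:
5/3, 3/2, -1, -9/7, -10/7, -5/3
The extremum is 5/3.
For every x in S, x <= 5/3. And 5/3 is in S, so it is attained.
Therefore sup(S) = 5/3.

5/3


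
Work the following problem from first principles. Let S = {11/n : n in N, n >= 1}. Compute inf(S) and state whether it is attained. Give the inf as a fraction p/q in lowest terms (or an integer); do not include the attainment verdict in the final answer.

Analysis:
- Values: 11, 11/2, 11/3, 11/4, ... strictly decreasing.
- The maximum is 11 (n=1); sup = 11 (attained).
- The set is bounded below by 0; 11/n -> 0 so 0 is the greatest lower bound.
- 0 is not in the set, so inf = 0 is not attained.
Conclusion: inf(S) = 0, not attained in S.

0


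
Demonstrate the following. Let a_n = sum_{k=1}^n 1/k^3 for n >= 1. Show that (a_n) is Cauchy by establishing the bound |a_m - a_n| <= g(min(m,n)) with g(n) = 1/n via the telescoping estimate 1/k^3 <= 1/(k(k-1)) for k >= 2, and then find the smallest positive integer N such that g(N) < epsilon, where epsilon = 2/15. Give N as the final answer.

For m > n >= 1: |a_m - a_n| = sum_{k=n+1}^m 1/k^3.
Use 1/k^3 <= 1/(k(k-1)) = 1/(k-1) - 1/k for k >= 2 (which holds since k^3 >= k^2 >= k(k-1) for k >= 2):
sum_{k=n+1}^m 1/k^3 <= sum_{k=n+1}^m (1/(k-1) - 1/k) = 1/n - 1/m <= 1/n.
By symmetry the same bound holds with n,m swapped, so |a_m - a_n| <= 1/min(m,n) = g(min(m,n)). Since g(n) -> 0, (a_n) is Cauchy.
Now solve g(N) < 2/15: 1/N < 2/15 <=> N > 1/(2/15) = 15/2.
The smallest integer strictly greater than 15/2 is N = 8.
Check: g(8) = 1/8 < 2/15; g(7) = 1/7 >= 2/15. So N = 8.

8


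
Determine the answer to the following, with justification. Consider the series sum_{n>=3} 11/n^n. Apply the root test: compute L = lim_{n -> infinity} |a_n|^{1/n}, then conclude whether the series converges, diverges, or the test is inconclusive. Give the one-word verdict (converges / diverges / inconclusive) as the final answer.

Let a_n denote the general term. Form |a_n|^(1/n) and simplify:
|a_n|^(1/n) = 11^(1/n)/n
Take the limit as n -> infinity: L = 0.
Since L = 0 < 1, the root test implies convergence.

converges


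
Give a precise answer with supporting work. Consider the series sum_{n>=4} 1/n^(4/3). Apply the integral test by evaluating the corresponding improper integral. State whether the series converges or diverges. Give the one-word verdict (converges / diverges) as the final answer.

Let f(x) = x^(-4/3). Then f is positive, continuous, and decreasing on [4, infinity), so the integral test applies.
Compute the improper integral int_{4}^infinity f(x) dx:
  antiderivative F(x) = -3/x^(1/3).
  As x -> infinity, F(x) -> 0 (since p = 4/3 > 1).
  So int = F(infinity) - F(4) = 0 - (-3*2^(1/3)/2) = 3*2^(1/3)/2.
  Finite, so by the integral test, the series converges.

converges


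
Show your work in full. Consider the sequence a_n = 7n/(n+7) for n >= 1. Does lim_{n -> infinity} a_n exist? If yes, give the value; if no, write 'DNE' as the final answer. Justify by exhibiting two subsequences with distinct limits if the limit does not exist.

Examine the behaviour of a_n along subsequences.
Even-n subsequence a_{2k} = 7(2k)/(2k+7) -> 7. Odd-n subsequence a_{2k+1} = 7(2k+1)/(2k+8) -> 7. Both tend to 7, which suggests the limit is 7; verify directly.
|a_n - 7| = |7n - 7(n+7)| / (n+7) = 49/(n+7) < 49/n for every n >= 1.
Given epsilon > 0, choose a positive integer N > 49/epsilon. Then for all n >= N, |a_n - 7| < 49/n <= 49/N < epsilon.
So by the definition of the limit, lim a_n exists and equals 7.

7


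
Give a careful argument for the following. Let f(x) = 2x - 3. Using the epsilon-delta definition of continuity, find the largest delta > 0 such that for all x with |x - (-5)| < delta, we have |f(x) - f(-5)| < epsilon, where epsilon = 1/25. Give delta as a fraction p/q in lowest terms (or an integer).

We compute f(-5) = 2*(-5) - 3 = -13.
|f(x) - f(-5)| = |2x - 3 - (-13)| = |2(x - (-5))| = 2|x - (-5)|.
We need 2|x - (-5)| < 1/25, i.e. |x - (-5)| < 1/25 / 2 = 1/50.
So any delta <= 1/50 works. Conversely, if delta > 1/50, then x = -5 + 1/50 satisfies |x - (-5)| = 1/50 < delta but |f(x) - f(-5)| = 2 * 1/50 = 1/25, which is not < 1/25; so no larger delta works.
Hence the largest such delta is 1/50.

1/50


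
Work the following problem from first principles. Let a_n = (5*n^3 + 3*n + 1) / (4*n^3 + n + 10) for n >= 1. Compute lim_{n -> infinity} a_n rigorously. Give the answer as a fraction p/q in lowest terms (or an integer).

Divide numerator and denominator by n^3, the highest power:
numerator / n^3 = 5 + 3/n^2 + n^(-3)
denominator / n^3 = 4 + n^(-2) + 10/n^3
As n -> infinity, all terms of the form c/n^k (k >= 1) tend to 0.
So numerator / n^3 -> 5 and denominator / n^3 -> 4.
Therefore lim a_n = 5/4.

5/4


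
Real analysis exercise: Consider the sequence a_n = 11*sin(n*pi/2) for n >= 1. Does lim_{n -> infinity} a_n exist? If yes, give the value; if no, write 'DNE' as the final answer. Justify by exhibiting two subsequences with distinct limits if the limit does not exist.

Examine the behaviour of a_n along subsequences.
a_{4k+1} = 11*sin(pi/2 + 2k*pi) = 11 -> 11. a_{4k+3} = 11*sin(3pi/2 + 2k*pi) = -11 -> -11.
Since these two subsequential limits are 11 and -11, distinct, the full sequence cannot converge (a convergent sequence has all subsequences tending to the same limit). So lim a_n does not exist.

DNE


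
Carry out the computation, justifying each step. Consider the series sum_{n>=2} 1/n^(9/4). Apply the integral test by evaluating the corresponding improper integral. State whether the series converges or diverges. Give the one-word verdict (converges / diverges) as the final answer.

Let f(x) = x^(-9/4). Then f is positive, continuous, and decreasing on [2, infinity), so the integral test applies.
Compute the improper integral int_{2}^infinity f(x) dx:
  antiderivative F(x) = -4/(5*x^(5/4)).
  As x -> infinity, F(x) -> 0 (since p = 9/4 > 1).
  So int = F(infinity) - F(2) = 0 - (-2^(3/4)/5) = 2^(3/4)/5.
  Finite, so by the integral test, the series converges.

converges


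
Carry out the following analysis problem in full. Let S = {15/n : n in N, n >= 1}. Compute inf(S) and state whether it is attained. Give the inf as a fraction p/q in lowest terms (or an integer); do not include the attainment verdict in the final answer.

Analysis:
- Values: 15, 15/2, 5, 15/4, ... strictly decreasing.
- The maximum is 15 (n=1); sup = 15 (attained).
- The set is bounded below by 0; 15/n -> 0 so 0 is the greatest lower bound.
- 0 is not in the set, so inf = 0 is not attained.
Conclusion: inf(S) = 0, not attained in S.

0


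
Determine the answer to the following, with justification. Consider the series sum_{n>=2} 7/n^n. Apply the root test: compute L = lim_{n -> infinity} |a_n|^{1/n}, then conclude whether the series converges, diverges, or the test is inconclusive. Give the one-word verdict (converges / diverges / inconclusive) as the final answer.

Let a_n denote the general term. Form |a_n|^(1/n) and simplify:
|a_n|^(1/n) = 7^(1/n)/n
Take the limit as n -> infinity: L = 0.
Since L = 0 < 1, the root test implies convergence.

converges


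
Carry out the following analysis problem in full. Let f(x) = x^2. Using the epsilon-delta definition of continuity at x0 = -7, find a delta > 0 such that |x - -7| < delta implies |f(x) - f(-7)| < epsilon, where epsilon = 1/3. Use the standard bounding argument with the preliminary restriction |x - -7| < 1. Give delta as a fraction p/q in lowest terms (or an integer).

Factor: |x^2 - (-7)^2| = |x - -7| * |x + -7|.
Impose |x - -7| < 1 first. Then |x + -7| = |(x - -7) + 2*(-7)| <= |x - -7| + 2*|-7| < 1 + 14 = 15.
So |x^2 - (-7)^2| < delta * 15.
We need delta * 15 <= 1/3, i.e. delta <= 1/3/15 = 1/45.
Since 1/45 < 1, this is tighter than 1; take delta = 1/45.
So delta = 1/45 works.

1/45


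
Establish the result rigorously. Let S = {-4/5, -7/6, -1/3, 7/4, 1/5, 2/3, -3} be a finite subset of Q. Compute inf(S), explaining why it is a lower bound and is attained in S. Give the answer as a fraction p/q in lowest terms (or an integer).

S is finite, so inf(S) = min(S).
Sorted increasing:
-3, -7/6, -4/5, -1/3, 1/5, 2/3, 7/4
The extremum is -3.
For every x in S, x >= -3. And -3 is in S, so it is attained.
Therefore inf(S) = -3.

-3
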